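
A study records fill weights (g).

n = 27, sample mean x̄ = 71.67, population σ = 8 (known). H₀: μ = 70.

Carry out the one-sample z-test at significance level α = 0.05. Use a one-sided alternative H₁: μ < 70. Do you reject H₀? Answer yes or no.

reject H₀: no

SE = σ/√n = 8/√27 = 1.5396
z = (x̄−μ₀)/SE = (71.67−70)/1.5396 = 1.0847
p-value (one-sided, H₁ less) = 0.86097
At α=0.05: p ≥ α → fail to reject H₀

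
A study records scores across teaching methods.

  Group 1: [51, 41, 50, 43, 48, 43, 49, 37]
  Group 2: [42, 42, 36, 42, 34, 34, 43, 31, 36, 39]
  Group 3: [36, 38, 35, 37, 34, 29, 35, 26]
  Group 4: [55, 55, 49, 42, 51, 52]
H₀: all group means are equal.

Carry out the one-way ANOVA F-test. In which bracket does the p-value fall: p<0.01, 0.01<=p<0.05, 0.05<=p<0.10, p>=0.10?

Group means [45.25, 37.90, 33.75, 50.67], grand mean 41.094
SSB = Σnᵢ(x̄ᵢ−x̄)² = 1221.485; SSW = ΣΣ(x−x̄ᵢ)² = 573.233
MSB = 1221.485/3 = 407.1618; MSW = 573.233/28 = 20.4726
F = MSB/MSW = 19.8881
df = (3, 28)
p-value (upper-tail) = 0.00000
→ bracket: p<0.01

p-value bracket: p<0.01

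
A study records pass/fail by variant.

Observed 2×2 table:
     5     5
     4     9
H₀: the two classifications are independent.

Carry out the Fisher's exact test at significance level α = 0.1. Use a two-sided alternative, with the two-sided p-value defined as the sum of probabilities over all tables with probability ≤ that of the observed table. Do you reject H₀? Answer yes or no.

reject H₀: no

Margins: r₁=10, r₂=13, c₁=9, c₂=14, n=23
p_obs = C(10,5)·C(13,4)/C(23,9); sum pmf over tables with pmf ≤ p_obs
p-value (two-sided) = 0.41728
At α=0.1: p ≥ α → fail to reject H₀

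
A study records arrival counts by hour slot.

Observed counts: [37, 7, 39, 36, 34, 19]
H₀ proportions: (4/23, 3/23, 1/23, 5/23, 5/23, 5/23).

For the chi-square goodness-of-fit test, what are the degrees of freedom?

degrees of freedom = 5

df = k − 1 = 6 − 1 = 5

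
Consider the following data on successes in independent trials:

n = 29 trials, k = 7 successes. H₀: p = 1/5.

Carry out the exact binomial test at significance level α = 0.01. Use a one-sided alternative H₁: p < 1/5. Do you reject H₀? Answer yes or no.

reject H₀: no

Exact binomial: n=29, k=7, p₀=1/5=0.2000
P(X≤7) from Σ C(n,i)·p₀^i·(1−p₀)^(n−i)
p-value (one-sided, H₁ less) = 0.79027
At α=0.01: p ≥ α → fail to reject H₀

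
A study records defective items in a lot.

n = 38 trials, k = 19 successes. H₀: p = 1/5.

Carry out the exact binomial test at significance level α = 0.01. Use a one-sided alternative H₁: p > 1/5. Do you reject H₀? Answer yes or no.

reject H₀: yes

Exact binomial: n=38, k=19, p₀=1/5=0.2000
P(X≥19) from Σ C(n,i)·p₀^i·(1−p₀)^(n−i)
p-value (one-sided, H₁ greater) = 0.00003
At α=0.01: p < α → reject H₀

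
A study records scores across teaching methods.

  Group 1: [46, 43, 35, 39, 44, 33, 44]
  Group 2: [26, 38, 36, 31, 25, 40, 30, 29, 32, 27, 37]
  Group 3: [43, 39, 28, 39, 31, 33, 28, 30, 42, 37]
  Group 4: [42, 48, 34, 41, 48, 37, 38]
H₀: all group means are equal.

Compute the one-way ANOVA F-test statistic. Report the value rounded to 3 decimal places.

test statistic = 6.118

Group means [40.57, 31.91, 35.00, 41.14], grand mean 36.371
SSB = Σnᵢ(x̄ᵢ−x̄)² = 520.691; SSW = ΣΣ(x−x̄ᵢ)² = 879.481
MSB = 520.691/3 = 173.5636; MSW = 879.481/31 = 28.3703
F = MSB/MSW = 6.1178
df = (3, 31)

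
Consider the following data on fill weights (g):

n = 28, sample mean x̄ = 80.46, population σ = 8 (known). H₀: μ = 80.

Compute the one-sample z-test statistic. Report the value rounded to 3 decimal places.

SE = σ/√n = 8/√28 = 1.5119
z = (x̄−μ₀)/SE = (80.46−80)/1.5119 = 0.3043

test statistic = 0.304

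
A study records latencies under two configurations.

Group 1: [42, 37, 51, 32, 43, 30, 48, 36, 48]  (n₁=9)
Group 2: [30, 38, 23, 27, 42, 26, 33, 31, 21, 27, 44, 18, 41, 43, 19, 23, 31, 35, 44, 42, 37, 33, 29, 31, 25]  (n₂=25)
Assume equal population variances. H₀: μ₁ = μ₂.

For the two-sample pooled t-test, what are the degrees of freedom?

df = n₁ + n₂ − 2 = 9 + 25 − 2 = 32

degrees of freedom = 32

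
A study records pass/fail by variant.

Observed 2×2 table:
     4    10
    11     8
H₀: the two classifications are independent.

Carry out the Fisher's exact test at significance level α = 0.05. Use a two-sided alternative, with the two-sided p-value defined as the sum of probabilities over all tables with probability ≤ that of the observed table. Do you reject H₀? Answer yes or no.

reject H₀: no

Margins: r₁=14, r₂=19, c₁=15, c₂=18, n=33
p_obs = C(14,4)·C(19,11)/C(33,15); sum pmf over tables with pmf ≤ p_obs
p-value (two-sided) = 0.15821
At α=0.05: p ≥ α → fail to reject H₀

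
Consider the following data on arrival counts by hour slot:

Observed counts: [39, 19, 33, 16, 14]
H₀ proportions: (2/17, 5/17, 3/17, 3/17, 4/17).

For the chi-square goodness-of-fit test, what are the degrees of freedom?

df = k − 1 = 5 − 1 = 4

degrees of freedom = 4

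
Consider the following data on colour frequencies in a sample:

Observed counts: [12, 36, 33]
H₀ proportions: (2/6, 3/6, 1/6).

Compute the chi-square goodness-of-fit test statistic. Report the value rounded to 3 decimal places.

test statistic = 37.000

n = 81; E_i = n·p_i = [27.00, 40.50, 13.50]
χ² = (12−27.00)²/27.00 + (36−40.50)²/40.50 + (33−13.50)²/13.50 = 37.0000
df = 2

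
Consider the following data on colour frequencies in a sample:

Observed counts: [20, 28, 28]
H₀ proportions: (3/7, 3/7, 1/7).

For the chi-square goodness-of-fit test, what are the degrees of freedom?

degrees of freedom = 2

df = k − 1 = 3 − 1 = 2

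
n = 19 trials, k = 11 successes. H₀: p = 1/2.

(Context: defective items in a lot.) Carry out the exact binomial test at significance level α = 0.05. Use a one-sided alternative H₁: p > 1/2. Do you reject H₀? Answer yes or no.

reject H₀: no

Exact binomial: n=19, k=11, p₀=1/2=0.5000
P(X≥11) from Σ C(n,i)·p₀^i·(1−p₀)^(n−i)
p-value (one-sided, H₁ greater) = 0.32380
At α=0.05: p ≥ α → fail to reject H₀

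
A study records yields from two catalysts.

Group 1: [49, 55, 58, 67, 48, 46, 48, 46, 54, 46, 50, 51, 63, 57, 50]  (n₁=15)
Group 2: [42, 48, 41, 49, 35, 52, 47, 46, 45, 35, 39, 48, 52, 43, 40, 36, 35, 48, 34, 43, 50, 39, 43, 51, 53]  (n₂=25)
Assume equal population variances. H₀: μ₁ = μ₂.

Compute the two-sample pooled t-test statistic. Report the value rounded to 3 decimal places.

test statistic = 4.360

x̄₁=52.533, s₁=6.402, n₁=15
x̄₂=43.760, s₂=6.016, n₂=25
s_p² = [14·6.402² + 24·6.016²]/38 = 37.9551
SE = √(s_p²·(1/15+1/25)) = 2.0121
t = (52.533−43.760)/2.0121 = 4.3603
df = 38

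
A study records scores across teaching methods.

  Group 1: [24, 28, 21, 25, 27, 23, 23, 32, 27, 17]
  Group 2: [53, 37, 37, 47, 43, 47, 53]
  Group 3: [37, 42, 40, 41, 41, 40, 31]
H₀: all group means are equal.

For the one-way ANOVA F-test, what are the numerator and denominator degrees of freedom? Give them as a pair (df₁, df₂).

k = 3 groups, N = 24 total
df = (k−1, N−k) = (3−1, 24−3) = (2, 21)

degrees of freedom = [2, 21]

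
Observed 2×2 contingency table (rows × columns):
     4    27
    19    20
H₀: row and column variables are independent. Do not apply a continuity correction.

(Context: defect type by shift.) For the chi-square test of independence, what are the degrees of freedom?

degrees of freedom = 1

df = (r−1)(c−1) = (2−1)·(2−1) = 1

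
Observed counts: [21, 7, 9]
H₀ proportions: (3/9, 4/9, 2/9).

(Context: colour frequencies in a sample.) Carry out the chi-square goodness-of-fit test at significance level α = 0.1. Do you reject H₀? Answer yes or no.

n = 37; E_i = n·p_i = [12.33, 16.44, 8.22]
χ² = (21−12.33)²/12.33 + (7−16.44)²/16.44 + (9−8.22)²/8.22 = 11.5878
df = 2
p-value (upper-tail) = 0.00305
At α=0.1: p < α → reject H₀

reject H₀: yes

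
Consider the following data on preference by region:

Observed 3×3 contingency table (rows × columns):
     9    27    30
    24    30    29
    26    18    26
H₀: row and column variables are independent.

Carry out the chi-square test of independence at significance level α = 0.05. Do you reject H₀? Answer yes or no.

Row totals [66, 83, 70], col totals [59, 75, 85], n=219
χ² = (9−17.78)²/17.78 + (27−22.60)²/22.60 + (30−25.62)²/25.62 + (24−22.36)²/22.36 + (30−28.42)²/28.42 + (29−32.21)²/32.21 + (26−18.86)²/18.86 + (18−23.97)²/23.97 + (26−27.17)²/27.17 = 10.7129
df = 4
p-value (upper-tail) = 0.02999
At α=0.05: p < α → reject H₀

reject H₀: yes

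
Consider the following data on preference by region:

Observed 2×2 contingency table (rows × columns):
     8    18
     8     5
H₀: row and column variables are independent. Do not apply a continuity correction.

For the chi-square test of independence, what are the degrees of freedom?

degrees of freedom = 1

df = (r−1)(c−1) = (2−1)·(2−1) = 1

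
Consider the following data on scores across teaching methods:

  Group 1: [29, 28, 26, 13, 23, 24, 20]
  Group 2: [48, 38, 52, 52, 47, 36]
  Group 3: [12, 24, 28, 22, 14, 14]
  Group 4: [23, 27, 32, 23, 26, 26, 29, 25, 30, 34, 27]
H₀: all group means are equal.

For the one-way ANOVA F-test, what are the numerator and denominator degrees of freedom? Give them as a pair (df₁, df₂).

k = 4 groups, N = 30 total
df = (k−1, N−k) = (4−1, 30−4) = (3, 26)

degrees of freedom = [3, 26]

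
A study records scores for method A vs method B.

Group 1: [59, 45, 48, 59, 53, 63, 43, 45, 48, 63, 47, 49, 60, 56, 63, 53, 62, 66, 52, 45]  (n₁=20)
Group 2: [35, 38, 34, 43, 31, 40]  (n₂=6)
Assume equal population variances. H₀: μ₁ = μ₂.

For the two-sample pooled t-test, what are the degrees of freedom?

degrees of freedom = 24

df = n₁ + n₂ − 2 = 20 + 6 − 2 = 24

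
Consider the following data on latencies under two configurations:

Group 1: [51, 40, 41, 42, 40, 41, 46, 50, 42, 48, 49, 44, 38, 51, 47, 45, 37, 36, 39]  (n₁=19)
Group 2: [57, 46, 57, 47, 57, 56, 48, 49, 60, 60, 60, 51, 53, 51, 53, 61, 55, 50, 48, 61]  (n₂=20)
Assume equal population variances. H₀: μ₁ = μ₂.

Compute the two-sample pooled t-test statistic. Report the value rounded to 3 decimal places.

x̄₁=43.526, s₁=4.812, n₁=19
x̄₂=54.000, s₂=5.047, n₂=20
s_p² = [18·4.812² + 19·5.047²]/37 = 24.3442
SE = √(s_p²·(1/19+1/20)) = 1.5807
t = (43.526−54.000)/1.5807 = -6.6261
df = 37

test statistic = -6.626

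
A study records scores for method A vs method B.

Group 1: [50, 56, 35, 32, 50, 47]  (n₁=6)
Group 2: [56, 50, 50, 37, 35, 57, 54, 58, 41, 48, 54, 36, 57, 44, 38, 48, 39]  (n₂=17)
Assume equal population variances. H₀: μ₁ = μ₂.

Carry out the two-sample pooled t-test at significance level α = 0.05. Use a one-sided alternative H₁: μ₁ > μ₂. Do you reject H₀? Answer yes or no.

x̄₁=45.000, s₁=9.423, n₁=6
x̄₂=47.176, s₂=8.195, n₂=17
s_p² = [5·9.423² + 16·8.195²]/21 = 72.3081
SE = √(s_p²·(1/6+1/17)) = 4.0379
t = (45.000−47.176)/4.0379 = -0.5390
df = 21
p-value (one-sided, H₁ greater) = 0.70223
At α=0.05: p ≥ α → fail to reject H₀

reject H₀: no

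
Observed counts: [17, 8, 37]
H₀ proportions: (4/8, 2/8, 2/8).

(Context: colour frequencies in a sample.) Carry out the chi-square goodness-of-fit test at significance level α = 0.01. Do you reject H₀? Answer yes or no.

reject H₀: yes

n = 62; E_i = n·p_i = [31.00, 15.50, 15.50]
χ² = (17−31.00)²/31.00 + (8−15.50)²/15.50 + (37−15.50)²/15.50 = 39.7742
df = 2
p-value (upper-tail) = 0.00000
At α=0.01: p < α → reject H₀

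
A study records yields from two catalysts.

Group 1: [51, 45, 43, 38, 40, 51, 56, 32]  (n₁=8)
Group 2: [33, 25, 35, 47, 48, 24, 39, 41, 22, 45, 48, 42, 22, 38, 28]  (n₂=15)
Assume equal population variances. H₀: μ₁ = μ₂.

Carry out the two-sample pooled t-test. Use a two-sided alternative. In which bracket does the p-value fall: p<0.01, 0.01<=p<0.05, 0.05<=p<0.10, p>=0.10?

p-value bracket: 0.01<=p<0.05

x̄₁=44.500, s₁=7.910, n₁=8
x̄₂=35.800, s₂=9.615, n₂=15
s_p² = [7·7.910² + 14·9.615²]/21 = 82.4952
SE = √(s_p²·(1/8+1/15)) = 3.9764
t = (44.500−35.800)/3.9764 = 2.1879
df = 21
p-value (two-sided) = 0.04012
→ bracket: 0.01<=p<0.05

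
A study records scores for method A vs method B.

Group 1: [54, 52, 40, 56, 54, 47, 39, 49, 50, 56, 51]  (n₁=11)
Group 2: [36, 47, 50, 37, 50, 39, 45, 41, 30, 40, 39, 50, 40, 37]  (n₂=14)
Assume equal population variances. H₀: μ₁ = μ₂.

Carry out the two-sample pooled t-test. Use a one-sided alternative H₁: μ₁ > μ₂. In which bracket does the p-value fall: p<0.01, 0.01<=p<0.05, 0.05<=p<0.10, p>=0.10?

p-value bracket: p<0.01

x̄₁=49.818, s₁=5.828, n₁=11
x̄₂=41.500, s₂=6.073, n₂=14
s_p² = [10·5.828² + 13·6.073²]/23 = 35.6146
SE = √(s_p²·(1/11+1/14)) = 2.4045
t = (49.818−41.500)/2.4045 = 3.4594
df = 23
p-value (one-sided, H₁ greater) = 0.00106
→ bracket: p<0.01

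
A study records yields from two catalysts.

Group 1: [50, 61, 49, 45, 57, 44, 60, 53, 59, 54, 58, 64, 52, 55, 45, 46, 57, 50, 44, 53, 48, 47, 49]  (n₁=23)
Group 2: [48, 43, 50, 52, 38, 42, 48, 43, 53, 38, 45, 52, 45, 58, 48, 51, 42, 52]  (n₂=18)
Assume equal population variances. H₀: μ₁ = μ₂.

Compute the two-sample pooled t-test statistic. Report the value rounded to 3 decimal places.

test statistic = 2.809

x̄₁=52.174, s₁=5.906, n₁=23
x̄₂=47.111, s₂=5.487, n₂=18
s_p² = [22·5.906² + 17·5.487²]/39 = 32.7970
SE = √(s_p²·(1/23+1/18)) = 1.8022
t = (52.174−47.111)/1.8022 = 2.8092
df = 39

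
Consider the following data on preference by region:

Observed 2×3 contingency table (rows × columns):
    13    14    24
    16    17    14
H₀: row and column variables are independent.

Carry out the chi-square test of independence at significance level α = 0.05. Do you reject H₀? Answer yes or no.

reject H₀: no

Row totals [51, 47], col totals [29, 31, 38], n=98
χ² = (13−15.09)²/15.09 + (14−16.13)²/16.13 + (24−19.78)²/19.78 + (16−13.91)²/13.91 + (17−14.87)²/14.87 + (14−18.22)²/18.22 = 3.0741
df = 2
p-value (upper-tail) = 0.21501
At α=0.05: p ≥ α → fail to reject H₀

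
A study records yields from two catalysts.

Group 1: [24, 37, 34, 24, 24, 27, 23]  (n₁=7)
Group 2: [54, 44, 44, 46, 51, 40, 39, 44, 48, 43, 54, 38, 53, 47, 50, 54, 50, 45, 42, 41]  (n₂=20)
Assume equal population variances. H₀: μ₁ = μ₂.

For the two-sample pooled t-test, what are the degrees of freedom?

degrees of freedom = 25

df = n₁ + n₂ − 2 = 7 + 20 − 2 = 25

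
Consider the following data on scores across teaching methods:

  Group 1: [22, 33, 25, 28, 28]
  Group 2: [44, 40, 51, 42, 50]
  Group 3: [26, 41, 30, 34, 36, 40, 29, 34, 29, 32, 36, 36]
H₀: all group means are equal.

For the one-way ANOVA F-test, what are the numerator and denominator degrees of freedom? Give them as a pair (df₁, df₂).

degrees of freedom = [2, 19]

k = 3 groups, N = 22 total
df = (k−1, N−k) = (3−1, 22−3) = (2, 19)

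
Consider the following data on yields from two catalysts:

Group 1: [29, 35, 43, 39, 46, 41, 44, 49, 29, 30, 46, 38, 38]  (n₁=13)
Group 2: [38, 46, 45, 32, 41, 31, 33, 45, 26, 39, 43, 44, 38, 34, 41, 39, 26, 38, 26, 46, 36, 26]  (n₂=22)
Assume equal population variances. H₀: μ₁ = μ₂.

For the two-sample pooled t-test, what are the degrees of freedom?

df = n₁ + n₂ − 2 = 13 + 22 − 2 = 33

degrees of freedom = 33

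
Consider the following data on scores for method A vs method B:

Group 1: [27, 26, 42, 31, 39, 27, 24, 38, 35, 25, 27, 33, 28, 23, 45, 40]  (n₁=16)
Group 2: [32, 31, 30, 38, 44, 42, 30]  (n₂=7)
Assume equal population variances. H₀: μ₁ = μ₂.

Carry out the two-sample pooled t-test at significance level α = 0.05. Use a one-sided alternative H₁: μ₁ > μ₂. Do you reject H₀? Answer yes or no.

reject H₀: no

x̄₁=31.875, s₁=7.070, n₁=16
x̄₂=35.286, s₂=5.964, n₂=7
s_p² = [15·7.070² + 6·5.964²]/21 = 45.8656
SE = √(s_p²·(1/16+1/7)) = 3.0690
t = (31.875−35.286)/3.0690 = -1.1113
df = 21
p-value (one-sided, H₁ greater) = 0.86051
At α=0.05: p ≥ α → fail to reject H₀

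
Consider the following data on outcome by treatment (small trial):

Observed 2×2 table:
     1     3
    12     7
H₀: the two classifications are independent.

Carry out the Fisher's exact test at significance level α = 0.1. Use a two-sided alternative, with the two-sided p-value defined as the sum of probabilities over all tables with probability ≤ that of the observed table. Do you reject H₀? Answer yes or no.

Margins: r₁=4, r₂=19, c₁=13, c₂=10, n=23
p_obs = C(4,1)·C(19,12)/C(23,13); sum pmf over tables with pmf ≤ p_obs
p-value (two-sided) = 0.28063
At α=0.1: p ≥ α → fail to reject H₀

reject H₀: no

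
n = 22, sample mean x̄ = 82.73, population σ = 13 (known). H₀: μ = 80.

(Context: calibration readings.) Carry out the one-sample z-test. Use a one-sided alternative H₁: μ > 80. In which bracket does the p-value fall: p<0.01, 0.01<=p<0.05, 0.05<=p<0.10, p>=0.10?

SE = σ/√n = 13/√22 = 2.7716
z = (x̄−μ₀)/SE = (82.73−80)/2.7716 = 0.9850
p-value (one-sided, H₁ greater) = 0.16232
→ bracket: p>=0.10

p-value bracket: p>=0.10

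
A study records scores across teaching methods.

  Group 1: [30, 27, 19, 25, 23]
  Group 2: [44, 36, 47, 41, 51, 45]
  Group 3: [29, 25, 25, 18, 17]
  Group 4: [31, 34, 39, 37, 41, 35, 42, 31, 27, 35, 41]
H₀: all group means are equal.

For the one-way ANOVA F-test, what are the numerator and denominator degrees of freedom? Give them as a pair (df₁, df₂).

k = 4 groups, N = 27 total
df = (k−1, N−k) = (4−1, 27−4) = (3, 23)

degrees of freedom = [3, 23]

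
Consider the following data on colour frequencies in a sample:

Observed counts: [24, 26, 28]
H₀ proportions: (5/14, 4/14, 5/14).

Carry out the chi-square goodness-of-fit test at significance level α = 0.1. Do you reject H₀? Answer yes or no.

reject H₀: no

n = 78; E_i = n·p_i = [27.86, 22.29, 27.86]
χ² = (24−27.86)²/27.86 + (26−22.29)²/22.29 + (28−27.86)²/27.86 = 1.1538
df = 2
p-value (upper-tail) = 0.56162
At α=0.1: p ≥ α → fail to reject H₀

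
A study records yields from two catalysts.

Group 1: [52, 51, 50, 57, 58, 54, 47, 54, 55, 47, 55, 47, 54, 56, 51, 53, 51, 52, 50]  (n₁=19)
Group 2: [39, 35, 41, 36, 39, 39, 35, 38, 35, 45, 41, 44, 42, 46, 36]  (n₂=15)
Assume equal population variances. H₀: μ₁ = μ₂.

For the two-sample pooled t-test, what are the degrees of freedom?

degrees of freedom = 32

df = n₁ + n₂ − 2 = 19 + 15 − 2 = 32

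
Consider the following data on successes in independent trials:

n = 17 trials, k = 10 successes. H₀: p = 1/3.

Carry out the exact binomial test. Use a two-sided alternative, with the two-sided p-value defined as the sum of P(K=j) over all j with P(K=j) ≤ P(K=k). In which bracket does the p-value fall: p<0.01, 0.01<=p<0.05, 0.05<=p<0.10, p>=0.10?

p-value bracket: 0.01<=p<0.05

Exact binomial: n=17, k=10, p₀=1/3=0.3333
P(X=j) = C(n,j)·p₀^j·(1−p₀)^(n−j); p = Σ P(X=j) over j with P(X=j) ≤ P(X=10)
p-value (two-sided) = 0.03693
→ bracket: 0.01<=p<0.05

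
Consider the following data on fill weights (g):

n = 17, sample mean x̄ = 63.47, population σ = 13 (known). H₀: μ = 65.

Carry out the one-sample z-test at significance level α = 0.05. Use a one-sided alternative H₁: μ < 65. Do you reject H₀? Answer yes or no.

SE = σ/√n = 13/√17 = 3.1530
z = (x̄−μ₀)/SE = (63.47−65)/3.1530 = -0.4853
p-value (one-sided, H₁ less) = 0.31375
At α=0.05: p ≥ α → fail to reject H₀

reject H₀: no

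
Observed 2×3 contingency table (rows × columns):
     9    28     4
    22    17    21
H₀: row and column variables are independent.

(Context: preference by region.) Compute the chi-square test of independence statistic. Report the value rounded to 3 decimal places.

test statistic = 16.718

Row totals [41, 60], col totals [31, 45, 25], n=101
χ² = (9−12.58)²/12.58 + (28−18.27)²/18.27 + (4−10.15)²/10.15 + (22−18.42)²/18.42 + (17−26.73)²/26.73 + (21−14.85)²/14.85 = 16.7179
df = 2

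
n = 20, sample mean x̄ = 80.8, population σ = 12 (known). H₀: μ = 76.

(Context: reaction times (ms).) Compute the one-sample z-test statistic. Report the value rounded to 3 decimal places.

SE = σ/√n = 12/√20 = 2.6833
z = (x̄−μ₀)/SE = (80.8−76)/2.6833 = 1.7889

test statistic = 1.789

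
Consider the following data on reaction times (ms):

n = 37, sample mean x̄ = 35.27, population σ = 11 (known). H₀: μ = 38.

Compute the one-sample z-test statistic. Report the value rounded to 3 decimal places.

SE = σ/√n = 11/√37 = 1.8084
z = (x̄−μ₀)/SE = (35.27−38)/1.8084 = -1.5096

test statistic = -1.510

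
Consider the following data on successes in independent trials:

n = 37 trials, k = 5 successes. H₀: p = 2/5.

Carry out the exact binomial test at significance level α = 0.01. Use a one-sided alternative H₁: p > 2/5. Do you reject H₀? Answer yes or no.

reject H₀: no

Exact binomial: n=37, k=5, p₀=2/5=0.4000
P(X≥5) from Σ C(n,i)·p₀^i·(1−p₀)^(n−i)
p-value (one-sided, H₁ greater) = 0.99990
At α=0.01: p ≥ α → fail to reject H₀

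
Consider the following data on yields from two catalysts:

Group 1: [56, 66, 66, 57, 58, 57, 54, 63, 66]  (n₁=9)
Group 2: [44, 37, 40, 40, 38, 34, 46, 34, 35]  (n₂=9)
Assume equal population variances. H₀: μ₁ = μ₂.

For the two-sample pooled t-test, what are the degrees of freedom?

df = n₁ + n₂ − 2 = 9 + 9 − 2 = 16

degrees of freedom = 16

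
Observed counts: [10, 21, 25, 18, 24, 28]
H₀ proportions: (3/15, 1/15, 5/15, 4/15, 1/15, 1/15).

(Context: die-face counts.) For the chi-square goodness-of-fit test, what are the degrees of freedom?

df = k − 1 = 6 − 1 = 5

degrees of freedom = 5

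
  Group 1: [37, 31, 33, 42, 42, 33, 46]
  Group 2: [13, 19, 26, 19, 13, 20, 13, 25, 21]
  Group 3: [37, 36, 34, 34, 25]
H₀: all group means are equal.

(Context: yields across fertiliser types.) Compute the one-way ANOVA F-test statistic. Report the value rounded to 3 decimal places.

Group means [37.71, 18.78, 33.20], grand mean 28.524
SSB = Σnᵢ(x̄ᵢ−x̄)² = 1555.454; SSW = ΣΣ(x−x̄ᵢ)² = 483.784
MSB = 1555.454/2 = 777.7270; MSW = 483.784/18 = 26.8769
F = MSB/MSW = 28.9366
df = (2, 18)

test statistic = 28.937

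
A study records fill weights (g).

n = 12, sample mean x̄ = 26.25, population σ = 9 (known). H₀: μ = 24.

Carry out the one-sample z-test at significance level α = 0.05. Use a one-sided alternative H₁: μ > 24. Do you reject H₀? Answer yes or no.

reject H₀: no

SE = σ/√n = 9/√12 = 2.5981
z = (x̄−μ₀)/SE = (26.25−24)/2.5981 = 0.8660
p-value (one-sided, H₁ greater) = 0.19324
At α=0.05: p ≥ α → fail to reject H₀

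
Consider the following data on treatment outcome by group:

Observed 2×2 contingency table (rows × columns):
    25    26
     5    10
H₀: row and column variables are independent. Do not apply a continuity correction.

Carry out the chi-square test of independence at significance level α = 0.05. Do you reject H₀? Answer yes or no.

reject H₀: no

Row totals [51, 15], col totals [30, 36], n=66
χ² = (25−23.18)²/23.18 + (26−27.82)²/27.82 + (5−6.82)²/6.82 + (10−8.18)²/8.18 = 1.1503
df = 1
p-value (upper-tail) = 0.28348
At α=0.05: p ≥ α → fail to reject H₀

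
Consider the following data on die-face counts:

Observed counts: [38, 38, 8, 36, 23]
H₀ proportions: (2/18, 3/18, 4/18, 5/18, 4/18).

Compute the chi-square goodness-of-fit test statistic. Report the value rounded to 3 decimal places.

test statistic = 59.756

n = 143; E_i = n·p_i = [15.89, 23.83, 31.78, 39.72, 31.78]
χ² = (38−15.89)²/15.89 + (38−23.83)²/23.83 + (8−31.78)²/31.78 + (36−39.72)²/39.72 + (23−31.78)²/31.78 = 59.7559
df = 4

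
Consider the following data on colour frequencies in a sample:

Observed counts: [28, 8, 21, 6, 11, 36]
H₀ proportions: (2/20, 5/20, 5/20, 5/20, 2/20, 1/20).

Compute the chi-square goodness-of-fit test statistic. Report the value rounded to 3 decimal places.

test statistic = 227.582

n = 110; E_i = n·p_i = [11.00, 27.50, 27.50, 27.50, 11.00, 5.50]
χ² = (28−11.00)²/11.00 + (8−27.50)²/27.50 + (21−27.50)²/27.50 + (6−27.50)²/27.50 + (11−11.00)²/11.00 + (36−5.50)²/5.50 = 227.5818
df = 5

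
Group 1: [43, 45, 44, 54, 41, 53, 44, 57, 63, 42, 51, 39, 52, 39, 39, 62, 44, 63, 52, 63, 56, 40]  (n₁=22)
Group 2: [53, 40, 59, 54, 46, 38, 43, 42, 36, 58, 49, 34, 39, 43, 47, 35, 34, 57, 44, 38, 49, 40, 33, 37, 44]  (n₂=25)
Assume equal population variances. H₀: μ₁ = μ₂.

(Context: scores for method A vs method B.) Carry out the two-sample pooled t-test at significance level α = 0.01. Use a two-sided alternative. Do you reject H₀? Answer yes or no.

x̄₁=49.364, s₁=8.594, n₁=22
x̄₂=43.680, s₂=7.857, n₂=25
s_p² = [21·8.594² + 24·7.857²]/45 = 67.3896
SE = √(s_p²·(1/22+1/25)) = 2.3997
t = (49.364−43.680)/2.3997 = 2.3684
df = 45
p-value (two-sided) = 0.02222
At α=0.01: p ≥ α → fail to reject H₀

reject H₀: no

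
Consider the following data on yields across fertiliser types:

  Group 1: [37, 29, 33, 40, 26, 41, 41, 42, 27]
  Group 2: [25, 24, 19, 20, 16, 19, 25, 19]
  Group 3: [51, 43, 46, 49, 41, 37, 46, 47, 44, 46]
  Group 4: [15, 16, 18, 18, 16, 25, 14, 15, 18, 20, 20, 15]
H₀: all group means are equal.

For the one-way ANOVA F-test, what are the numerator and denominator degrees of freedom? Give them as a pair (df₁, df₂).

degrees of freedom = [3, 35]

k = 4 groups, N = 39 total
df = (k−1, N−k) = (4−1, 39−4) = (3, 35)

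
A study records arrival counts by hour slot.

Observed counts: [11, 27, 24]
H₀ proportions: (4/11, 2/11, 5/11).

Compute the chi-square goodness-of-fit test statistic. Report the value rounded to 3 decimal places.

test statistic = 28.475

n = 62; E_i = n·p_i = [22.55, 11.27, 28.18]
χ² = (11−22.55)²/22.55 + (27−11.27)²/11.27 + (24−28.18)²/28.18 = 28.4750
df = 2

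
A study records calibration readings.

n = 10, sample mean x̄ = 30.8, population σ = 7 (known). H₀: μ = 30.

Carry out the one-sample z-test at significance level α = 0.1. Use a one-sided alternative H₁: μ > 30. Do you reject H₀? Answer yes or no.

SE = σ/√n = 7/√10 = 2.2136
z = (x̄−μ₀)/SE = (30.8−30)/2.2136 = 0.3614
p-value (one-sided, H₁ greater) = 0.35890
At α=0.1: p ≥ α → fail to reject H₀

reject H₀: no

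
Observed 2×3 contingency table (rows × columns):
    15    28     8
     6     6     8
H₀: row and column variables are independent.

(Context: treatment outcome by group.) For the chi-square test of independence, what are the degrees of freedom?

df = (r−1)(c−1) = (2−1)·(3−1) = 2

degrees of freedom = 2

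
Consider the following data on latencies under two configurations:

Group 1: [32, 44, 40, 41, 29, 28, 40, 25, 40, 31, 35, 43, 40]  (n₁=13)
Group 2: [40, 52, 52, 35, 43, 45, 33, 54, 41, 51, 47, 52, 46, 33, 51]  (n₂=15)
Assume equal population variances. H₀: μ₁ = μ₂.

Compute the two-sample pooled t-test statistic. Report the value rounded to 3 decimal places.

x̄₁=36.000, s₁=6.311, n₁=13
x̄₂=45.000, s₂=7.260, n₂=15
s_p² = [12·6.311² + 14·7.260²]/26 = 46.7692
SE = √(s_p²·(1/13+1/15)) = 2.5914
t = (36.000−45.000)/2.5914 = -3.4730
df = 26

test statistic = -3.473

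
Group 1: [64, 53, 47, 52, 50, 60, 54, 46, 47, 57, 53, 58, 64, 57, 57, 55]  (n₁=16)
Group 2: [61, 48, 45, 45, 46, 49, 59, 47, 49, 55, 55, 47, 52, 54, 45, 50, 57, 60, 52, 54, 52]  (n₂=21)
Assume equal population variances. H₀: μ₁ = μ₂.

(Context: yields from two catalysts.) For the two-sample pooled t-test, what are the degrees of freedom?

degrees of freedom = 35

df = n₁ + n₂ − 2 = 16 + 21 − 2 = 35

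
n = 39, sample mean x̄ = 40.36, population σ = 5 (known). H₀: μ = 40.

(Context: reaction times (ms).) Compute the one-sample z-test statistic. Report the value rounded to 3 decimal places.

SE = σ/√n = 5/√39 = 0.8006
z = (x̄−μ₀)/SE = (40.36−40)/0.8006 = 0.4496

test statistic = 0.450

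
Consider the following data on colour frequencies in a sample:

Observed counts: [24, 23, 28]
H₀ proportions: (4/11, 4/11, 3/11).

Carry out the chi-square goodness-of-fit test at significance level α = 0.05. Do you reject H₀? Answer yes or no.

n = 75; E_i = n·p_i = [27.27, 27.27, 20.45]
χ² = (24−27.27)²/27.27 + (23−27.27)²/27.27 + (28−20.45)²/20.45 = 3.8456
df = 2
p-value (upper-tail) = 0.14620
At α=0.05: p ≥ α → fail to reject H₀

reject H₀: no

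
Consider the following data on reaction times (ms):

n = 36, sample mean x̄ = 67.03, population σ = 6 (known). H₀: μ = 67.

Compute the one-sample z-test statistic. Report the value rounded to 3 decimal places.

SE = σ/√n = 6/√36 = 1.0000
z = (x̄−μ₀)/SE = (67.03−67)/1.0000 = 0.0300

test statistic = 0.030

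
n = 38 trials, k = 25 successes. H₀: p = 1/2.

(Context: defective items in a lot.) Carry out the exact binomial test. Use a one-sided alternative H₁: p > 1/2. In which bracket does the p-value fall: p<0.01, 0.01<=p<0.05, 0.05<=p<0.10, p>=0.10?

Exact binomial: n=38, k=25, p₀=1/2=0.5000
P(X≥25) from Σ C(n,i)·p₀^i·(1−p₀)^(n−i)
p-value (one-sided, H₁ greater) = 0.03648
→ bracket: 0.01<=p<0.05

p-value bracket: 0.01<=p<0.05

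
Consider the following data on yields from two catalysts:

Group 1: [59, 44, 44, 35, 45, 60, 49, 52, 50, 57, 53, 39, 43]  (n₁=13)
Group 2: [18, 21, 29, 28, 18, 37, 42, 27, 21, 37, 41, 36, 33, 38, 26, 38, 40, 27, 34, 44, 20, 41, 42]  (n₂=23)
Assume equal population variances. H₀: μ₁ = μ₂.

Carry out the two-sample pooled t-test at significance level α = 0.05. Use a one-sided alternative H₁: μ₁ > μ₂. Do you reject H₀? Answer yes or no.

x̄₁=48.462, s₁=7.666, n₁=13
x̄₂=32.087, s₂=8.533, n₂=23
s_p² = [12·7.666² + 22·8.533²]/34 = 67.8546
SE = √(s_p²·(1/13+1/23)) = 2.8583
t = (48.462−32.087)/2.8583 = 5.7288
df = 34
p-value (one-sided, H₁ greater) = 0.00000
At α=0.05: p < α → reject H₀

reject H₀: yes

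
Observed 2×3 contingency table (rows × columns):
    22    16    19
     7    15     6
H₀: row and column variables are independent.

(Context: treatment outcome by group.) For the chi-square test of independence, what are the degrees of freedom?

df = (r−1)(c−1) = (2−1)·(3−1) = 2

degrees of freedom = 2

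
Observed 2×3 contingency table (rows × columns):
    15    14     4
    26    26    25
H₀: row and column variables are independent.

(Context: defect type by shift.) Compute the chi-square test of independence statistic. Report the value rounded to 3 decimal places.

test statistic = 4.950

Row totals [33, 77], col totals [41, 40, 29], n=110
χ² = (15−12.30)²/12.30 + (14−12.00)²/12.00 + (4−8.70)²/8.70 + (26−28.70)²/28.70 + (26−28.00)²/28.00 + (25−20.30)²/20.30 = 4.9501
df = 2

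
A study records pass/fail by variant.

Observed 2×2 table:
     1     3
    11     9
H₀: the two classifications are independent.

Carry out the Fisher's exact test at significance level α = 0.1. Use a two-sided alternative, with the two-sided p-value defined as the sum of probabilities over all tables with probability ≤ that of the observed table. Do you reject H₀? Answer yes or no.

Margins: r₁=4, r₂=20, c₁=12, c₂=12, n=24
p_obs = C(4,1)·C(20,11)/C(24,12); sum pmf over tables with pmf ≤ p_obs
p-value (two-sided) = 0.59006
At α=0.1: p ≥ α → fail to reject H₀

reject H₀: no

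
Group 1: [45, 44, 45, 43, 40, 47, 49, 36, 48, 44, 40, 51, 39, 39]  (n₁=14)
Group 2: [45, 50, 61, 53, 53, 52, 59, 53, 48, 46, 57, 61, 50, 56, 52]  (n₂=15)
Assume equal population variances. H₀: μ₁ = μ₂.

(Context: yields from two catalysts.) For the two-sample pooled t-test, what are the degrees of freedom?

degrees of freedom = 27

df = n₁ + n₂ − 2 = 14 + 15 − 2 = 27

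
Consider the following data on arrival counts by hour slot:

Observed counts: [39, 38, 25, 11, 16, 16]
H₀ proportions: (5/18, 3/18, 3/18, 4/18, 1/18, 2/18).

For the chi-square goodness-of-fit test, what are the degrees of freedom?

degrees of freedom = 5

df = k − 1 = 6 − 1 = 5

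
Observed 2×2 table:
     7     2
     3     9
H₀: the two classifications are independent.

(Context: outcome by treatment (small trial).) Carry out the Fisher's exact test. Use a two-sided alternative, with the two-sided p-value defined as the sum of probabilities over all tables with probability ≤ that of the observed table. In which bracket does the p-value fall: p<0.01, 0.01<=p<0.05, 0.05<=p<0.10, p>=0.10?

p-value bracket: 0.01<=p<0.05

Margins: r₁=9, r₂=12, c₁=10, c₂=11, n=21
p_obs = C(9,7)·C(12,3)/C(21,10); sum pmf over tables with pmf ≤ p_obs
p-value (two-sided) = 0.02997
→ bracket: 0.01<=p<0.05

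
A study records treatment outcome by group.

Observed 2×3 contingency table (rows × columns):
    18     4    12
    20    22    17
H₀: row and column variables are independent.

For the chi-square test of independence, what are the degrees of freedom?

degrees of freedom = 2

df = (r−1)(c−1) = (2−1)·(3−1) = 2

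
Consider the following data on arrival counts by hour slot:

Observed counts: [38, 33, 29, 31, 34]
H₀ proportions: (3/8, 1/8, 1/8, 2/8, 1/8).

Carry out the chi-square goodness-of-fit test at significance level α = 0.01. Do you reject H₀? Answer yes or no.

reject H₀: yes

n = 165; E_i = n·p_i = [61.88, 20.62, 20.62, 41.25, 20.62]
χ² = (38−61.88)²/61.88 + (33−20.62)²/20.62 + (29−20.62)²/20.62 + (31−41.25)²/41.25 + (34−20.62)²/20.62 = 31.2586
df = 4
p-value (upper-tail) = 0.00000
At α=0.01: p < α → reject H₀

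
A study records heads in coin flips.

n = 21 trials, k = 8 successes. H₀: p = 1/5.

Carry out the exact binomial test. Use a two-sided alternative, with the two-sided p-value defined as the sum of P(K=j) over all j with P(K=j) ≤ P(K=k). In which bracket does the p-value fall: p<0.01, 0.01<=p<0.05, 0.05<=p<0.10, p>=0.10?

p-value bracket: 0.05<=p<0.10

Exact binomial: n=21, k=8, p₀=1/5=0.2000
P(X=j) = C(n,j)·p₀^j·(1−p₀)^(n−j); p = Σ P(X=j) over j with P(X=j) ≤ P(X=8)
p-value (two-sided) = 0.05228
→ bracket: 0.05<=p<0.10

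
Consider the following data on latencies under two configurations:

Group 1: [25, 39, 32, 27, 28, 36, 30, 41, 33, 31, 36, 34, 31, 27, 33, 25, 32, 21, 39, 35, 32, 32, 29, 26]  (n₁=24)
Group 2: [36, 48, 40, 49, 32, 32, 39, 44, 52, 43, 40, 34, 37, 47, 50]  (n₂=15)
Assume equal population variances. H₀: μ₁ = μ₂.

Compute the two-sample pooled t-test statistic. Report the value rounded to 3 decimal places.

test statistic = -5.462

x̄₁=31.417, s₁=4.907, n₁=24
x̄₂=41.533, s₂=6.643, n₂=15
s_p² = [23·4.907² + 14·6.643²]/37 = 31.6640
SE = √(s_p²·(1/24+1/15)) = 1.8521
t = (31.417−41.533)/1.8521 = -5.4623
df = 37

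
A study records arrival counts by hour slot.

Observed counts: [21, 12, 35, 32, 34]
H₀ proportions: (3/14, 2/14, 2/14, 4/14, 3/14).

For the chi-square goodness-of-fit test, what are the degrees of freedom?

df = k − 1 = 5 − 1 = 4

degrees of freedom = 4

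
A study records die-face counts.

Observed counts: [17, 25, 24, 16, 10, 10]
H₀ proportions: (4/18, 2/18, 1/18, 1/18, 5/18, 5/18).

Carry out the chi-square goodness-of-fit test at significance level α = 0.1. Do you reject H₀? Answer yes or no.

n = 102; E_i = n·p_i = [22.67, 11.33, 5.67, 5.67, 28.33, 28.33]
χ² = (17−22.67)²/22.67 + (25−11.33)²/11.33 + (24−5.67)²/5.67 + (16−5.67)²/5.67 + (10−28.33)²/28.33 + (10−28.33)²/28.33 = 119.7794
df = 5
p-value (upper-tail) = 0.00000
At α=0.1: p < α → reject H₀

reject H₀: yes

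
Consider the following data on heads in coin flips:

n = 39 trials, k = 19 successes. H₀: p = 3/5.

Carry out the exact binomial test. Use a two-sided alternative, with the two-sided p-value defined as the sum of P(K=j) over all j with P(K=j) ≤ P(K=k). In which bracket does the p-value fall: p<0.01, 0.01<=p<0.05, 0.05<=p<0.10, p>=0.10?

p-value bracket: p>=0.10

Exact binomial: n=39, k=19, p₀=3/5=0.6000
P(X=j) = C(n,j)·p₀^j·(1−p₀)^(n−j); p = Σ P(X=j) over j with P(X=j) ≤ P(X=19)
p-value (two-sided) = 0.19028
→ bracket: p>=0.10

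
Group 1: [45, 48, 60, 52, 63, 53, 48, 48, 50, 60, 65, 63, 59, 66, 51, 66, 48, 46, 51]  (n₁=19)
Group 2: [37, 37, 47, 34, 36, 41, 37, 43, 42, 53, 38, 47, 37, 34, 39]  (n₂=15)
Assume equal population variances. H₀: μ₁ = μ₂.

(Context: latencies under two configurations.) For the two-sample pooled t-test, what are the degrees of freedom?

df = n₁ + n₂ − 2 = 19 + 15 − 2 = 32

degrees of freedom = 32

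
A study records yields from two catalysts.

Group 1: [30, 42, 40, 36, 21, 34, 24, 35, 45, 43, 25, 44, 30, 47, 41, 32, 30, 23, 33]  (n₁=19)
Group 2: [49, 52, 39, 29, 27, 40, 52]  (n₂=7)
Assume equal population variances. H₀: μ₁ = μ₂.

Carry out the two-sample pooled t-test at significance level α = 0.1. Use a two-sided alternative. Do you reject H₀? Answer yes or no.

x̄₁=34.474, s₁=7.975, n₁=19
x̄₂=41.143, s₂=10.415, n₂=7
s_p² = [18·7.975² + 6·10.415²]/24 = 74.8164
SE = √(s_p²·(1/19+1/7)) = 3.8244
t = (34.474−41.143)/3.8244 = -1.7439
df = 24
p-value (two-sided) = 0.09398
At α=0.1: p < α → reject H₀

reject H₀: yes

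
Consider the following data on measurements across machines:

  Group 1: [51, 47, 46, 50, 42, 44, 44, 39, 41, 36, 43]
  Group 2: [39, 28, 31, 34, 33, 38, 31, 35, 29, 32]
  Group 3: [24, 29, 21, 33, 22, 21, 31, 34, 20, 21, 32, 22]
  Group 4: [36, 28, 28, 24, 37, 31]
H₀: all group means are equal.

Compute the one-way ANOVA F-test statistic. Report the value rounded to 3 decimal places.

test statistic = 29.364

Group means [43.91, 33.00, 25.83, 30.67], grand mean 33.513
SSB = Σnᵢ(x̄ᵢ−x̄)² = 1947.834; SSW = ΣΣ(x−x̄ᵢ)² = 773.909
MSB = 1947.834/3 = 649.2782; MSW = 773.909/35 = 22.1117
F = MSB/MSW = 29.3636
df = (3, 35)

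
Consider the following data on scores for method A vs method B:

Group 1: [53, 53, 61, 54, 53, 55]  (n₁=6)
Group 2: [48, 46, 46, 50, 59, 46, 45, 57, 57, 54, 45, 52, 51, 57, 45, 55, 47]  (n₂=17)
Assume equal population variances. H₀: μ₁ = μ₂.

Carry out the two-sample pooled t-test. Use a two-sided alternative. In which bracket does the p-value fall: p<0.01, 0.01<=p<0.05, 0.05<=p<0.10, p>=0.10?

p-value bracket: 0.05<=p<0.10

x̄₁=54.833, s₁=3.125, n₁=6
x̄₂=50.588, s₂=5.026, n₂=17
s_p² = [5·3.125² + 16·5.026²]/21 = 21.5691
SE = √(s_p²·(1/6+1/17)) = 2.2054
t = (54.833−50.588)/2.2054 = 1.9249
df = 21
p-value (two-sided) = 0.06790
→ bracket: 0.05<=p<0.10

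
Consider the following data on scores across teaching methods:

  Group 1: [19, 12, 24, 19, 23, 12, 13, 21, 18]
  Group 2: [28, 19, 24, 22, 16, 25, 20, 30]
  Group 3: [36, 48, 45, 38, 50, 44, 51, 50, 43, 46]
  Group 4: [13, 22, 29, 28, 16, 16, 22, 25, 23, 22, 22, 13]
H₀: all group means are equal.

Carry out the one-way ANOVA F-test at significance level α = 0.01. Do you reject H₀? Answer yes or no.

Group means [17.89, 23.00, 45.10, 20.92], grand mean 26.846
SSB = Σnᵢ(x̄ᵢ−x̄)² = 4594.371; SSW = ΣΣ(x−x̄ᵢ)² = 868.706
MSB = 4594.371/3 = 1531.4571; MSW = 868.706/35 = 24.8202
F = MSB/MSW = 61.7021
df = (3, 35)
p-value (upper-tail) = 0.00000
At α=0.01: p < α → reject H₀

reject H₀: yes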